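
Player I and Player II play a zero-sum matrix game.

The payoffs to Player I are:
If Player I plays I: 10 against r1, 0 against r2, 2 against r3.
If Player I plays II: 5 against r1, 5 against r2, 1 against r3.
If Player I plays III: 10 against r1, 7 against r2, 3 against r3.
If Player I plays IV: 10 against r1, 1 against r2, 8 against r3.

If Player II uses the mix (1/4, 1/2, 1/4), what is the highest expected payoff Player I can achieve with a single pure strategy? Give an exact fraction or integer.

27/4

I: (10)·(1/4) + (0)·(1/2) + (2)·(1/4) = 3.
II: (5)·(1/4) + (5)·(1/2) + (1)·(1/4) = 4.
III: (10)·(1/4) + (7)·(1/2) + (3)·(1/4) = 27/4.
IV: (10)·(1/4) + (1)·(1/2) + (8)·(1/4) = 5.
The best pure response is III with expected payoff 27/4.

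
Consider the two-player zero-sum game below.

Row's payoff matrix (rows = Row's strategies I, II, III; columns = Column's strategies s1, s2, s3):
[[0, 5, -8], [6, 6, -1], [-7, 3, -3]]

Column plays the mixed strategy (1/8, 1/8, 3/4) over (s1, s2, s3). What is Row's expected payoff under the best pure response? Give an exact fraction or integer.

3/4

I: (0)·(1/8) + (5)·(1/8) + (-8)·(3/4) = -43/8.
II: (6)·(1/8) + (6)·(1/8) + (-1)·(3/4) = 3/4.
III: (-7)·(1/8) + (3)·(1/8) + (-3)·(3/4) = -11/4.
The best pure response is II with expected payoff 3/4.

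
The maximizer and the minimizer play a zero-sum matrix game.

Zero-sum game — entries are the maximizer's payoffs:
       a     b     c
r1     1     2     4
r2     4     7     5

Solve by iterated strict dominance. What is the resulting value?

4

Row r1 is strictly dominated by row r2 (4>1, 7>2, 5>4); eliminate r1.
Column b is strictly dominated by a for the minimizer (4<7); eliminate b.
Column c is strictly dominated by a for the minimizer (4<5); eliminate c.
Only (r2, a) remains, with payoff 4.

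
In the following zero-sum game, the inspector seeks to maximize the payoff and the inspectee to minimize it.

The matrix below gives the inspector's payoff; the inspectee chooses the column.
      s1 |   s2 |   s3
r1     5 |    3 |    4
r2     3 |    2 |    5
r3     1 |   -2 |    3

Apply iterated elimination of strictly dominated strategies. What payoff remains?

3

Row r3 is strictly dominated by row r1 (5>1, 3>-2, 4>3); eliminate r3.
Column s3 is strictly dominated by s2 for the inspectee (3<4, 2<5); eliminate s3.
Column s1 is strictly dominated by s2 for the inspectee (3<5, 2<3); eliminate s1.
Row r2 is strictly dominated by row r1 (3>2); eliminate r2.
Only (r1, s2) remains, with payoff 3.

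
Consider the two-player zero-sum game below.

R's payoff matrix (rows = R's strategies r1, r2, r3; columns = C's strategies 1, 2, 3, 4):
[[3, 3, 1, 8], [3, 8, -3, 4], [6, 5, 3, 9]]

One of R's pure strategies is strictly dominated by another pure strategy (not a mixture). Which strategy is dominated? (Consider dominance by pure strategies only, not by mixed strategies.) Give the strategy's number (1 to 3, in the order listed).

Compare r1 with r3: 6 > 3, 5 > 3, 3 > 1, 9 > 8.
So r3 strictly dominates r1 for R; r1 is strictly dominated.

1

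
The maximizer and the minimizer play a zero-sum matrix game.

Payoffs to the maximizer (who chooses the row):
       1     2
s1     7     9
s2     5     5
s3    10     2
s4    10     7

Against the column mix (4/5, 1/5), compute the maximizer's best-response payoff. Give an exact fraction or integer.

s1: (7)·(4/5) + (9)·(1/5) = 37/5.
s2: (5)·(4/5) + (5)·(1/5) = 5.
s3: (10)·(4/5) + (2)·(1/5) = 42/5.
s4: (10)·(4/5) + (7)·(1/5) = 47/5.
The best pure response is s4 with expected payoff 47/5.

47/5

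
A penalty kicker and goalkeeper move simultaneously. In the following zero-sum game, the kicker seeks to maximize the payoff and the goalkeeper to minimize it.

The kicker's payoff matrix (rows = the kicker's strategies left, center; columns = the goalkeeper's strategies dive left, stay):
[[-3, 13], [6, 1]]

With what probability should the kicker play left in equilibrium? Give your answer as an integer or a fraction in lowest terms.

Row minima are -3 and 1, so the kicker's maximin is 1; column maxima are 6 and 13, so the goalkeeper's minimax is 6. These differ, so the equilibrium is in mixed strategies.
Let the kicker play left with probability p. The goalkeeper is indifferent when −3p + 6(1−p) = 13p + (1−p), giving p = 5/21.

5/21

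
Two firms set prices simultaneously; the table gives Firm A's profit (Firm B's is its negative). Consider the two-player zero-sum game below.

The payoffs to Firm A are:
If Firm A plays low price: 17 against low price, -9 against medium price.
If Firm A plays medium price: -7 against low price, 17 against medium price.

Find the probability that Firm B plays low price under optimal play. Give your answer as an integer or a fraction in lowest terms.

Row minima are -9 and -7, so Firm A's maximin is -7; column maxima are 17 and 17, so Firm B's minimax is 17. These differ, so the equilibrium is in mixed strategies.
Let Firm B play low price with probability q. Firm A is indifferent when 17q − 9(1−q) = −7q + 17(1−q), giving q = 13/25.

13/25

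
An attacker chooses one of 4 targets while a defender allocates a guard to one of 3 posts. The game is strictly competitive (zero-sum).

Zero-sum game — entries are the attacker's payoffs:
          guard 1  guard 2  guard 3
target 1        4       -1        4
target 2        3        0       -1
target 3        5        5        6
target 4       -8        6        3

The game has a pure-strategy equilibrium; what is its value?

Row minima: -1, -1, 5, -8 → the attacker's maximin is 5.
Column maxima: 5, 6, 6 → the defender's minimax is 5.
They coincide at (target 3, guard 1), so the value is 5.

5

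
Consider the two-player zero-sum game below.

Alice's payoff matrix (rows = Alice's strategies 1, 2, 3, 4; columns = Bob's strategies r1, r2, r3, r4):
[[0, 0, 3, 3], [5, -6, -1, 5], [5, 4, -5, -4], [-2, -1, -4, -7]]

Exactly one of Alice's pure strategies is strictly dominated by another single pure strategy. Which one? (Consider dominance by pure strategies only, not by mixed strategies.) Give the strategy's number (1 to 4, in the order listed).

Compare 4 with 1: 0 > -2, 0 > -1, 3 > -4, 3 > -7.
So 1 strictly dominates 4 for Alice; 4 is strictly dominated.

4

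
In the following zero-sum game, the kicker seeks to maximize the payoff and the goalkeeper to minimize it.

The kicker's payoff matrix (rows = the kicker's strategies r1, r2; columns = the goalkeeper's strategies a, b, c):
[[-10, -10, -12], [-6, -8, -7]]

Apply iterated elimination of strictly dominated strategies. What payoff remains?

Row r1 is strictly dominated by row r2 (-6>-10, -8>-10, -7>-12); eliminate r1.
Column c is strictly dominated by b for the goalkeeper (-8<-7); eliminate c.
Column a is strictly dominated by b for the goalkeeper (-8<-6); eliminate a.
Only (r2, b) remains, with payoff -8.

-8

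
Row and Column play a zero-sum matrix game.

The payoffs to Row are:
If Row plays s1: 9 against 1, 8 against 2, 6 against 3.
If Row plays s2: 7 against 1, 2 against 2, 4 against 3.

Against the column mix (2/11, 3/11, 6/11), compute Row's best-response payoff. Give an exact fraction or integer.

s1: (9)·(2/11) + (8)·(3/11) + (6)·(6/11) = 78/11.
s2: (7)·(2/11) + (2)·(3/11) + (4)·(6/11) = 4.
The best pure response is s1 with expected payoff 78/11.

78/11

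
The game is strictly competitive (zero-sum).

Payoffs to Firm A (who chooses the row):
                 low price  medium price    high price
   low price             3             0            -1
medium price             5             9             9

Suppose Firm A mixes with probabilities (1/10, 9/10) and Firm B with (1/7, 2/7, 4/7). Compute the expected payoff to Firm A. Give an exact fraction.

Against (1/7, 2/7, 4/7), each row's expected payoff is low price: -1/7; medium price: 59/7.
Taking the (1/10, 9/10)-weighted average: (1/10)·(-1/7) + (9/10)·(59/7) = 53/7.

53/7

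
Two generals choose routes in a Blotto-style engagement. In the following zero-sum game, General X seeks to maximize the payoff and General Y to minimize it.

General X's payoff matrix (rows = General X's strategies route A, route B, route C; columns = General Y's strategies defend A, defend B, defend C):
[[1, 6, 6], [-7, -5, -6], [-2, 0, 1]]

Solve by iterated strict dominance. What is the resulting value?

1

Row route C is strictly dominated by row route A (1>-2, 6>0, 6>1); eliminate route C.
Row route B is strictly dominated by row route A (1>-7, 6>-5, 6>-6); eliminate route B.
Column defend C is strictly dominated by defend A for General Y (1<6); eliminate defend C.
Column defend B is strictly dominated by defend A for General Y (1<6); eliminate defend B.
Only (route A, defend A) remains, with payoff 1.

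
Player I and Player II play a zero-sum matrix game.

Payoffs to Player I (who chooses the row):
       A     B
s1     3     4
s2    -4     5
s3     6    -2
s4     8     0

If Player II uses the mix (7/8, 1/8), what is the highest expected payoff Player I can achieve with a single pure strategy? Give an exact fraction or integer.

s1: (3)·(7/8) + (4)·(1/8) = 25/8.
s2: (-4)·(7/8) + (5)·(1/8) = -23/8.
s3: (6)·(7/8) + (-2)·(1/8) = 5.
s4: (8)·(7/8) + (0)·(1/8) = 7.
The best pure response is s4 with expected payoff 7.

7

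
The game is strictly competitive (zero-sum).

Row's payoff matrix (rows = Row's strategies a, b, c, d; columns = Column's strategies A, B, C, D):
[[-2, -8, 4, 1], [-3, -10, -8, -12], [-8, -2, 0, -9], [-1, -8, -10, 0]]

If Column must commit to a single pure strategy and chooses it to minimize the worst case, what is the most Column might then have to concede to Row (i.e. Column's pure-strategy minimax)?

-2

The worst case (largest entry) in each column is A: -1, B: -2, C: 4, D: 1.
The best (smallest) of these is -2.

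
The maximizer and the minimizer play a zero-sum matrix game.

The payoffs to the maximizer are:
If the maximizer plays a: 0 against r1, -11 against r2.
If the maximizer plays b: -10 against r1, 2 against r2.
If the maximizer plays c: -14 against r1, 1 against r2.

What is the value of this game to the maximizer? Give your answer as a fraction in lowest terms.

Row c is strictly dominated by row b, so the maximizer never plays it.
The remaining 2×2 game on (a, b) × (r1, r2) has no saddle point. Let the maximizer play a with probability p; indifference gives −10(1−p) = −11p + 2(1−p), so p = 12/23.
Similarly the minimizer's optimal q on r1 is 13/23, and the value is 0·(13/23) + (-11)·(10/23) = -110/23.

-110/23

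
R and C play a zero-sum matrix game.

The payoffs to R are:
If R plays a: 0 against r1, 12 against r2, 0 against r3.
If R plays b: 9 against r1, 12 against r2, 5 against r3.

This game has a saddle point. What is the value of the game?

5

Row minima: 0, 5 → R's maximin is 5.
Column maxima: 9, 12, 5 → C's minimax is 5.
They coincide at (b, r3), so the value is 5.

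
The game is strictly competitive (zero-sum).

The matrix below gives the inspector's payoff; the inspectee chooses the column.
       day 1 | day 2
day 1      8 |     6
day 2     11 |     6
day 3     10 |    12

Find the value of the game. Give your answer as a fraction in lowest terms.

Row day 1 is strictly dominated by row day 3, so the inspector never plays it.
The remaining 2×2 game on (day 2, day 3) × (day 1, day 2) has no saddle point. Let the inspector play day 2 with probability p; indifference gives 11p + 10(1−p) = 6p + 12(1−p), so p = 2/7.
Similarly the inspectee's optimal q on day 1 is 6/7, and the value is 11·(6/7) + (6)·(1/7) = 72/7.

72/7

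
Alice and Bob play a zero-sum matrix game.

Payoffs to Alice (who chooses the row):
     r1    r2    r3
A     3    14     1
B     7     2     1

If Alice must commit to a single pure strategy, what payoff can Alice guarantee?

1

The worst-case payoff for each row is A: 1, B: 1.
The best of these is 1.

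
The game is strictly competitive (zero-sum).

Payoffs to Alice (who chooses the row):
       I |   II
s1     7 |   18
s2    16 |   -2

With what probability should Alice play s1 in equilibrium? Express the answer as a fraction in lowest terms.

18/29

Row minima are 7 and -2, so Alice's maximin is 7; column maxima are 16 and 18, so Bob's minimax is 16. These differ, so the equilibrium is in mixed strategies.
Let Alice play s1 with probability p. Bob is indifferent when 7p + 16(1−p) = 18p − 2(1−p), giving p = 18/29.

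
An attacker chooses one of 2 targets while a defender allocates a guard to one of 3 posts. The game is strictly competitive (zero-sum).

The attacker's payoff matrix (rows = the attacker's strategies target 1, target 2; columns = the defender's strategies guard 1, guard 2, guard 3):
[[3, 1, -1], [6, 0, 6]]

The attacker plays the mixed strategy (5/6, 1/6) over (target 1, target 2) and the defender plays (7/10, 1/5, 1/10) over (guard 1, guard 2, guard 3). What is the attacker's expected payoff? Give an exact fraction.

Against (7/10, 1/5, 1/10), each row's expected payoff is target 1: 11/5; target 2: 24/5.
Taking the (5/6, 1/6)-weighted average: (5/6)·(11/5) + (1/6)·(24/5) = 79/30.

79/30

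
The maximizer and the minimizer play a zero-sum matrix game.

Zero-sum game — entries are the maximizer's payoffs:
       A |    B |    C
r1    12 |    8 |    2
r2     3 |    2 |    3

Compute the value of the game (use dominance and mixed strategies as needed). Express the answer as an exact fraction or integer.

20/7

Column A is strictly dominated by B for the minimizer (it gives the maximizer more in every row).
The remaining 2×2 game on (r1, r2) × (B, C) has no saddle point. Let the maximizer play r1 with probability p; indifference gives 8p + 2(1−p) = 2p + 3(1−p), so p = 1/7.
Similarly the minimizer's optimal q on B is 1/7, and the value is 8·(1/7) + (2)·(6/7) = 20/7.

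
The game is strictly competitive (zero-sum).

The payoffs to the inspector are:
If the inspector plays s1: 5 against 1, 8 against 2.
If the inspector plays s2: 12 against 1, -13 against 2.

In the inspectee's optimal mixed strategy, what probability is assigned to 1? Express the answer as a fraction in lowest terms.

Row minima are 5 and -13, so the inspector's maximin is 5; column maxima are 12 and 8, so the inspectee's minimax is 8. These differ, so the equilibrium is in mixed strategies.
Let the inspectee play 1 with probability q. The inspector is indifferent when 5q + 8(1−q) = 12q − 13(1−q), giving q = 3/4.

3/4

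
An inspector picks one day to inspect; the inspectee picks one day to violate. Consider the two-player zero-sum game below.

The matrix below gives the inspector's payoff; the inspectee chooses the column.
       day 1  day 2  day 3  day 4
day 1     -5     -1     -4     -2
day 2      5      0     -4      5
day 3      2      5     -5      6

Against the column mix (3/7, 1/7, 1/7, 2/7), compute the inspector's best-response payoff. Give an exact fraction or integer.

day 1: (-5)·(3/7) + (-1)·(1/7) + (-4)·(1/7) + (-2)·(2/7) = -24/7.
day 2: (5)·(3/7) + (0)·(1/7) + (-4)·(1/7) + (5)·(2/7) = 3.
day 3: (2)·(3/7) + (5)·(1/7) + (-5)·(1/7) + (6)·(2/7) = 18/7.
The best pure response is day 2 with expected payoff 3.

3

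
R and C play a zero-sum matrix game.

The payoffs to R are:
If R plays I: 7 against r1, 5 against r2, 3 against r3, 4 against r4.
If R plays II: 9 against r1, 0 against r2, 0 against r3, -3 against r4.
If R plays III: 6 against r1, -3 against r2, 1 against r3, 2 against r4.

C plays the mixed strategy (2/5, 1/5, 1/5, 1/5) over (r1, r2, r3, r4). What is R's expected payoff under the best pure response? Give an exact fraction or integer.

I: (7)·(2/5) + (5)·(1/5) + (3)·(1/5) + (4)·(1/5) = 26/5.
II: (9)·(2/5) + (0)·(1/5) + (0)·(1/5) + (-3)·(1/5) = 3.
III: (6)·(2/5) + (-3)·(1/5) + (1)·(1/5) + (2)·(1/5) = 12/5.
The best pure response is I with expected payoff 26/5.

26/5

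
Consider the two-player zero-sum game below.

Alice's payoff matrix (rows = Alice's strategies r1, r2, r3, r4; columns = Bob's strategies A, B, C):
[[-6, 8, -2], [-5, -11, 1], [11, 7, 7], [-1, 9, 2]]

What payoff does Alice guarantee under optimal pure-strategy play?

Row minima: -6, -11, 7, -1 → Alice's maximin is 7.
Column maxima: 11, 9, 7 → Bob's minimax is 7.
They coincide at (r3, C), so the value is 7.

7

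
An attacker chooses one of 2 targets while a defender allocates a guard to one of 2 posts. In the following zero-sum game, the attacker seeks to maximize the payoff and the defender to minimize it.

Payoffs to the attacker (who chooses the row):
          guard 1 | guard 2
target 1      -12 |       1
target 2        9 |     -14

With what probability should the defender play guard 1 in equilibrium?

5/12

Row minima are -12 and -14, so the attacker's maximin is -12; column maxima are 9 and 1, so the defender's minimax is 1. These differ, so the equilibrium is in mixed strategies.
Let the defender play guard 1 with probability q. The attacker is indifferent when −12q + (1−q) = 9q − 14(1−q), giving q = 5/12.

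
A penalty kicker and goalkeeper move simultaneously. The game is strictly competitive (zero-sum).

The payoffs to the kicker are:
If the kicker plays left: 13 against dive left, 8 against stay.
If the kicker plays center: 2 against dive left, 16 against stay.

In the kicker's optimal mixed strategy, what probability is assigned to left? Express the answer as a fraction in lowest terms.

Row minima are 8 and 2, so the kicker's maximin is 8; column maxima are 13 and 16, so the goalkeeper's minimax is 13. These differ, so the equilibrium is in mixed strategies.
Let the kicker play left with probability p. The goalkeeper is indifferent when 13p + 2(1−p) = 8p + 16(1−p), giving p = 14/19.

14/19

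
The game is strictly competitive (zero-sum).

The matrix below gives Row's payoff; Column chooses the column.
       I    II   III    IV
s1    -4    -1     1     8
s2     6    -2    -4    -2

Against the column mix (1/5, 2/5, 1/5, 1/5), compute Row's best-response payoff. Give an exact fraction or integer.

s1: (-4)·(1/5) + (-1)·(2/5) + (1)·(1/5) + (8)·(1/5) = 3/5.
s2: (6)·(1/5) + (-2)·(2/5) + (-4)·(1/5) + (-2)·(1/5) = -4/5.
The best pure response is s1 with expected payoff 3/5.

3/5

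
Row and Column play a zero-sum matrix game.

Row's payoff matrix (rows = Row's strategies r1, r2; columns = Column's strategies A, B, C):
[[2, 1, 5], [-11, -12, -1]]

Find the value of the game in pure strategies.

Row minima: 1, -12 → Row's maximin is 1.
Column maxima: 2, 1, 5 → Column's minimax is 1.
They coincide at (r1, B), so the value is 1.

1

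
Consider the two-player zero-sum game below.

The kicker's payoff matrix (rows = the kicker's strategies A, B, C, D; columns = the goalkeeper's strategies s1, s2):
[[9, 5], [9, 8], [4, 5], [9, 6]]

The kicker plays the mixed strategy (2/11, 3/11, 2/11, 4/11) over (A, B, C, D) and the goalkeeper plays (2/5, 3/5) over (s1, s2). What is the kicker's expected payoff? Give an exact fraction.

382/55

Against (2/5, 3/5), each row's expected payoff is A: 33/5; B: 42/5; C: 23/5; D: 36/5.
Taking the (2/11, 3/11, 2/11, 4/11)-weighted average: (2/11)·(33/5) + (3/11)·(42/5) + (2/11)·(23/5) + (4/11)·(36/5) = 382/55.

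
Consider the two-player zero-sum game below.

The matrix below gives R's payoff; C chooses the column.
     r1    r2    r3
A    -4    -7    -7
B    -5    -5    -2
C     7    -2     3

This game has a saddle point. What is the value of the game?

-2

Row minima: -7, -5, -2 → R's maximin is -2.
Column maxima: 7, -2, 3 → C's minimax is -2.
They coincide at (C, r2), so the value is -2.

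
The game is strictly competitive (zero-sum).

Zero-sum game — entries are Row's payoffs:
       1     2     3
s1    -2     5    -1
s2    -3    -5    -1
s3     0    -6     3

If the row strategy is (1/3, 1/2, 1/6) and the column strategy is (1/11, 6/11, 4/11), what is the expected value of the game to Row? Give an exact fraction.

-29/22

Against (1/11, 6/11, 4/11), each row's expected payoff is s1: 24/11; s2: -37/11; s3: -24/11.
Taking the (1/3, 1/2, 1/6)-weighted average: (1/3)·(24/11) + (1/2)·(-37/11) + (1/6)·(-24/11) = -29/22.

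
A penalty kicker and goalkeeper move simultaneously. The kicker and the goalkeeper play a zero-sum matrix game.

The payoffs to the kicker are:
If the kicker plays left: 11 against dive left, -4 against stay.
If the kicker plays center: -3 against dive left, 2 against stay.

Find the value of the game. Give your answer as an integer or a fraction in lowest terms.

1/2

Row minima are -4 and -3, so the kicker's maximin is -3; column maxima are 11 and 2, so the goalkeeper's minimax is 2. These differ, so the equilibrium is in mixed strategies.
Let the kicker play left with probability p. The goalkeeper is indifferent when 11p − 3(1−p) = −4p + 2(1−p), giving p = 1/4.
Let the goalkeeper play dive left with probability q. The kicker is indifferent when 11q − 4(1−q) = −3q + 2(1−q), giving q = 3/10.
The value is 11·(3/10) + (-4)·(7/10) = 1/2.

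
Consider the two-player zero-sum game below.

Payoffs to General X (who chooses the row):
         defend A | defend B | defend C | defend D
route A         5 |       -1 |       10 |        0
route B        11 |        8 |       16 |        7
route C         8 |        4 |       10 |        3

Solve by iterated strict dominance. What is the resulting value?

Row route A is strictly dominated by row route B (11>5, 8>-1, 16>10, 7>0); eliminate route A.
Row route C is strictly dominated by row route B (11>8, 8>4, 16>10, 7>3); eliminate route C.
Column defend B is strictly dominated by defend D for General Y (7<8); eliminate defend B.
Column defend A is strictly dominated by defend D for General Y (7<11); eliminate defend A.
Column defend C is strictly dominated by defend D for General Y (7<16); eliminate defend C.
Only (route B, defend D) remains, with payoff 7.

7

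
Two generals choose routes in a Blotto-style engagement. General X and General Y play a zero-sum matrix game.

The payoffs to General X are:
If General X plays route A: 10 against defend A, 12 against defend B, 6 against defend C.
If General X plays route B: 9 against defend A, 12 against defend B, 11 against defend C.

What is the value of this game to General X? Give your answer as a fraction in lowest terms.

28/3

Column defend B is strictly dominated by defend A for General Y (it gives General X more in every row).
The remaining 2×2 game on (route A, route B) × (defend A, defend C) has no saddle point. Let General X play route A with probability p; indifference gives 10p + 9(1−p) = 6p + 11(1−p), so p = 1/3.
Similarly General Y's optimal q on defend A is 5/6, and the value is 10·(5/6) + (6)·(1/6) = 28/3.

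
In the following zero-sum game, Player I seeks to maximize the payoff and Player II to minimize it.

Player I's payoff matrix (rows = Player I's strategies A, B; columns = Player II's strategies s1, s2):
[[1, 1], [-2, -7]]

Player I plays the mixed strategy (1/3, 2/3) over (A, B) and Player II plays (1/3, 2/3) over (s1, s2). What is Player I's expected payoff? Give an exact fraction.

-29/9

Against (1/3, 2/3), each row's expected payoff is A: 1; B: -16/3.
Taking the (1/3, 2/3)-weighted average: (1/3)·(1) + (2/3)·(-16/3) = -29/9.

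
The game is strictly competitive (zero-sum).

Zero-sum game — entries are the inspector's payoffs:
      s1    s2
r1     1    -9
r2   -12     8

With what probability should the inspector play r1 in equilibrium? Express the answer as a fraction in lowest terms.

Row minima are -9 and -12, so the inspector's maximin is -9; column maxima are 1 and 8, so the inspectee's minimax is 1. These differ, so the equilibrium is in mixed strategies.
Let the inspector play r1 with probability p. The inspectee is indifferent when p − 12(1−p) = −9p + 8(1−p), giving p = 2/3.

2/3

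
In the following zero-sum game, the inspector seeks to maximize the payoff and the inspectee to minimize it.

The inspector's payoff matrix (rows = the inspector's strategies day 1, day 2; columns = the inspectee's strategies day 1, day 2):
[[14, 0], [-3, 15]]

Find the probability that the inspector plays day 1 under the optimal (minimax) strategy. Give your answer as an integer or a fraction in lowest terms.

Row minima are 0 and -3, so the inspector's maximin is 0; column maxima are 14 and 15, so the inspectee's minimax is 14. These differ, so the equilibrium is in mixed strategies.
Let the inspector play day 1 with probability p. The inspectee is indifferent when 14p − 3(1−p) = 15(1−p), giving p = 9/16.

9/16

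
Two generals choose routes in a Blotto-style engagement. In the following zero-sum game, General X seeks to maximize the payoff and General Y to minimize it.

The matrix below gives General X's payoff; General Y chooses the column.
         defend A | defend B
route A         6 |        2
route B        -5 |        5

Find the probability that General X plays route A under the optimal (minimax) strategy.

Row minima are 2 and -5, so General X's maximin is 2; column maxima are 6 and 5, so General Y's minimax is 5. These differ, so the equilibrium is in mixed strategies.
Let General X play route A with probability p. General Y is indifferent when 6p − 5(1−p) = 2p + 5(1−p), giving p = 5/7.

5/7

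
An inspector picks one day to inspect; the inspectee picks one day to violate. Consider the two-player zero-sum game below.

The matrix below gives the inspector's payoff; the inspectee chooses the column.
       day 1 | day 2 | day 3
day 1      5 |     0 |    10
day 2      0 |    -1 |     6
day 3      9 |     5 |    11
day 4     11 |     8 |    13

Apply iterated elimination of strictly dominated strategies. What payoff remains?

Row day 2 is strictly dominated by row day 1 (5>0, 0>-1, 10>6); eliminate day 2.
Column day 1 is strictly dominated by day 2 for the inspectee (0<5, 5<9, 8<11); eliminate day 1.
Row day 1 is strictly dominated by row day 3 (5>0, 11>10); eliminate day 1.
Row day 3 is strictly dominated by row day 4 (8>5, 13>11); eliminate day 3.
Column day 3 is strictly dominated by day 2 for the inspectee (8<13); eliminate day 3.
Only (day 4, day 2) remains, with payoff 8.

8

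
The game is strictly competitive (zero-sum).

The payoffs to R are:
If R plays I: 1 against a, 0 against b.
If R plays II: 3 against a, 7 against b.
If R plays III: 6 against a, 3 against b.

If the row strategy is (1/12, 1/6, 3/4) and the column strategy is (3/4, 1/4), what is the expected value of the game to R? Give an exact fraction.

14/3

Against (3/4, 1/4), each row's expected payoff is I: 3/4; II: 4; III: 21/4.
Taking the (1/12, 1/6, 3/4)-weighted average: (1/12)·(3/4) + (1/6)·(4) + (3/4)·(21/4) = 14/3.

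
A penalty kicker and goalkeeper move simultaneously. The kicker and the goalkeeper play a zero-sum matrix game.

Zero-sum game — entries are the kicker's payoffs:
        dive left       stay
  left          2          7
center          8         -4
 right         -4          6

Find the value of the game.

Row right is strictly dominated by row left, so the kicker never plays it.
The remaining 2×2 game on (left, center) × (dive left, stay) has no saddle point. Let the kicker play left with probability p; indifference gives 2p + 8(1−p) = 7p − 4(1−p), so p = 12/17.
Similarly the goalkeeper's optimal q on dive left is 11/17, and the value is 2·(11/17) + (7)·(6/17) = 64/17.

64/17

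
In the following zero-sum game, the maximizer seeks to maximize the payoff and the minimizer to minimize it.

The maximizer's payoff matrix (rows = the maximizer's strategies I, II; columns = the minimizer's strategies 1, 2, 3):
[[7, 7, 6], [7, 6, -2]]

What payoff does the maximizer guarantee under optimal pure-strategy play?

Row minima: 6, -2 → the maximizer's maximin is 6.
Column maxima: 7, 7, 6 → the minimizer's minimax is 6.
They coincide at (I, 3), so the value is 6.

6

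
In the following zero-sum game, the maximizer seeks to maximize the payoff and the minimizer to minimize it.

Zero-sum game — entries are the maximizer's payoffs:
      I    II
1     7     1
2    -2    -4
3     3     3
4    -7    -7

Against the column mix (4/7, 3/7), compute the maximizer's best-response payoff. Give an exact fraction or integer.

31/7

1: (7)·(4/7) + (1)·(3/7) = 31/7.
2: (-2)·(4/7) + (-4)·(3/7) = -20/7.
3: (3)·(4/7) + (3)·(3/7) = 3.
4: (-7)·(4/7) + (-7)·(3/7) = -7.
The best pure response is 1 with expected payoff 31/7.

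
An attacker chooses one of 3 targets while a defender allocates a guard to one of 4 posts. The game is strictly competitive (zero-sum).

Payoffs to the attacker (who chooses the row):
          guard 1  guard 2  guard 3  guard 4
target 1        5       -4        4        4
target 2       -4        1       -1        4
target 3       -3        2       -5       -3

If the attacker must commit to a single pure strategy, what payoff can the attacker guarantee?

-4

The worst-case payoff for each row is target 1: -4, target 2: -4, target 3: -5.
The best of these is -4.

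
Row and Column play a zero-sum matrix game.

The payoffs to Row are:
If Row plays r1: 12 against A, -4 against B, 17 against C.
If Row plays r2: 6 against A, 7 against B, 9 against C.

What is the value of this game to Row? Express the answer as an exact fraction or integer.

108/17

Column C is strictly dominated by A for Column (it gives Row more in every row).
The remaining 2×2 game on (r1, r2) × (A, B) has no saddle point. Let Row play r1 with probability p; indifference gives 12p + 6(1−p) = −4p + 7(1−p), so p = 1/17.
Similarly Column's optimal q on A is 11/17, and the value is 12·(11/17) + (-4)·(6/17) = 108/17.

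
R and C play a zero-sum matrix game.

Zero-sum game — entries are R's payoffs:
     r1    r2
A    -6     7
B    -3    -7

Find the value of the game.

-63/17

Row minima are -6 and -7, so R's maximin is -6; column maxima are -3 and 7, so C's minimax is -3. These differ, so the equilibrium is in mixed strategies.
Let R play A with probability p. C is indifferent when −6p − 3(1−p) = 7p − 7(1−p), giving p = 4/17.
Let C play r1 with probability q. R is indifferent when −6q + 7(1−q) = −3q − 7(1−q), giving q = 14/17.
The value is -6·(14/17) + (7)·(3/17) = -63/17.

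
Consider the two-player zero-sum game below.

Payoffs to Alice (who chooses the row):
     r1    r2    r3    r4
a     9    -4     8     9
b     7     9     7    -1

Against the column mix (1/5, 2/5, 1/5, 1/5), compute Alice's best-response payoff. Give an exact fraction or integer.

31/5

a: (9)·(1/5) + (-4)·(2/5) + (8)·(1/5) + (9)·(1/5) = 18/5.
b: (7)·(1/5) + (9)·(2/5) + (7)·(1/5) + (-1)·(1/5) = 31/5.
The best pure response is b with expected payoff 31/5.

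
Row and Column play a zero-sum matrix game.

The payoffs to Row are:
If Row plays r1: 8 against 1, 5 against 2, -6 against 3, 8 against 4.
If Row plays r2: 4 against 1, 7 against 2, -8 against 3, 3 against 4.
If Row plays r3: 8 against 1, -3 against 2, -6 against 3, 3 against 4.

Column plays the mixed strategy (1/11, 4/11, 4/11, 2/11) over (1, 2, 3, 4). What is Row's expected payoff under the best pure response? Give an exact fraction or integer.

20/11

r1: (8)·(1/11) + (5)·(4/11) + (-6)·(4/11) + (8)·(2/11) = 20/11.
r2: (4)·(1/11) + (7)·(4/11) + (-8)·(4/11) + (3)·(2/11) = 6/11.
r3: (8)·(1/11) + (-3)·(4/11) + (-6)·(4/11) + (3)·(2/11) = -2.
The best pure response is r1 with expected payoff 20/11.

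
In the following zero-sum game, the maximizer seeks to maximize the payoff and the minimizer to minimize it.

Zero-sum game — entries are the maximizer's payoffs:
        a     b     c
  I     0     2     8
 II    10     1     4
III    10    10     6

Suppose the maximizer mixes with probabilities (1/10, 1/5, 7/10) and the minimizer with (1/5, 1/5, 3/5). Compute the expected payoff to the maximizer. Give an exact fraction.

169/25

Against (1/5, 1/5, 3/5), each row's expected payoff is I: 26/5; II: 23/5; III: 38/5.
Taking the (1/10, 1/5, 7/10)-weighted average: (1/10)·(26/5) + (1/5)·(23/5) + (7/10)·(38/5) = 169/25.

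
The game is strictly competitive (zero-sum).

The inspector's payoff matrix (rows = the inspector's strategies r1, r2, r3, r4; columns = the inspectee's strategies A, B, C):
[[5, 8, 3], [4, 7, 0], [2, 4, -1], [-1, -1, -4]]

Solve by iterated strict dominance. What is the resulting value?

3

Column A is strictly dominated by C for the inspectee (3<5, 0<4, -1<2, -4<-1); eliminate A.
Row r3 is strictly dominated by row r1 (8>4, 3>-1); eliminate r3.
Column B is strictly dominated by C for the inspectee (3<8, 0<7, -4<-1); eliminate B.
Row r2 is strictly dominated by row r1 (3>0); eliminate r2.
Row r4 is strictly dominated by row r1 (3>-4); eliminate r4.
Only (r1, C) remains, with payoff 3.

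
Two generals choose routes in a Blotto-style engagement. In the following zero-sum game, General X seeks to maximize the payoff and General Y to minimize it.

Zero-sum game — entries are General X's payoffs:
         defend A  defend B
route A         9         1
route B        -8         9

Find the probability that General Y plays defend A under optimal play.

Row minima are 1 and -8, so General X's maximin is 1; column maxima are 9 and 9, so General Y's minimax is 9. These differ, so the equilibrium is in mixed strategies.
Let General Y play defend A with probability q. General X is indifferent when 9q + (1−q) = −8q + 9(1−q), giving q = 8/25.

8/25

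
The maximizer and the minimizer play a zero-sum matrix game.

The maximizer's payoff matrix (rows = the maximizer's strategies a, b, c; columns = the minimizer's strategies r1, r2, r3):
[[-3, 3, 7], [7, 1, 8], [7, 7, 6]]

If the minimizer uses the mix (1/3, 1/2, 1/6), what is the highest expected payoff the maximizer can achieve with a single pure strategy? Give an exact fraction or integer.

41/6

a: (-3)·(1/3) + (3)·(1/2) + (7)·(1/6) = 5/3.
b: (7)·(1/3) + (1)·(1/2) + (8)·(1/6) = 25/6.
c: (7)·(1/3) + (7)·(1/2) + (6)·(1/6) = 41/6.
The best pure response is c with expected payoff 41/6.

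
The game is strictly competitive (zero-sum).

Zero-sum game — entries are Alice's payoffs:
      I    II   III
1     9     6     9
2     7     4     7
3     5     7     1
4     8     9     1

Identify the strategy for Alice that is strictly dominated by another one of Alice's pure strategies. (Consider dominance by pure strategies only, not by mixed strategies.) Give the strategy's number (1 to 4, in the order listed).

Compare 2 with 1: 9 > 7, 6 > 4, 9 > 7.
So 1 strictly dominates 2 for Alice; 2 is strictly dominated.

2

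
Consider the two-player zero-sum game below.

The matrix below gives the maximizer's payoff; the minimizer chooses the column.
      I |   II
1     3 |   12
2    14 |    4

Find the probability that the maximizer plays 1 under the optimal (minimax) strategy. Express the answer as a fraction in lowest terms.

10/19

Row minima are 3 and 4, so the maximizer's maximin is 4; column maxima are 14 and 12, so the minimizer's minimax is 12. These differ, so the equilibrium is in mixed strategies.
Let the maximizer play 1 with probability p. The minimizer is indifferent when 3p + 14(1−p) = 12p + 4(1−p), giving p = 10/19.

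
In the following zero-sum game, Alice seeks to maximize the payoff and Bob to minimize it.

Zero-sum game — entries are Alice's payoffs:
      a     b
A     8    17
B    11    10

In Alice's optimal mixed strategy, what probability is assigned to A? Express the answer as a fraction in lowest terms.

1/10

Row minima are 8 and 10, so Alice's maximin is 10; column maxima are 11 and 17, so Bob's minimax is 11. These differ, so the equilibrium is in mixed strategies.
Let Alice play A with probability p. Bob is indifferent when 8p + 11(1−p) = 17p + 10(1−p), giving p = 1/10.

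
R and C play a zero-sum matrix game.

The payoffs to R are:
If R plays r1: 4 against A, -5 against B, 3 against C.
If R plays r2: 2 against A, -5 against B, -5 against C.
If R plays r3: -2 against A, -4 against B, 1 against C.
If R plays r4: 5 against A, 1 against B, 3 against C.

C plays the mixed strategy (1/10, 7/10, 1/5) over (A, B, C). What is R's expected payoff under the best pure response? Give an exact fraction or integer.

r1: (4)·(1/10) + (-5)·(7/10) + (3)·(1/5) = -5/2.
r2: (2)·(1/10) + (-5)·(7/10) + (-5)·(1/5) = -43/10.
r3: (-2)·(1/10) + (-4)·(7/10) + (1)·(1/5) = -14/5.
r4: (5)·(1/10) + (1)·(7/10) + (3)·(1/5) = 9/5.
The best pure response is r4 with expected payoff 9/5.

9/5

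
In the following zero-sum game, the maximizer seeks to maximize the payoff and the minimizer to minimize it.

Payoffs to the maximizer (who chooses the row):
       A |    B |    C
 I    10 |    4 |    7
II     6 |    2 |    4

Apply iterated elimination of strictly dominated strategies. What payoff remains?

Column A is strictly dominated by B for the minimizer (4<10, 2<6); eliminate A.
Column C is strictly dominated by B for the minimizer (4<7, 2<4); eliminate C.
Row II is strictly dominated by row I (4>2); eliminate II.
Only (I, B) remains, with payoff 4.

4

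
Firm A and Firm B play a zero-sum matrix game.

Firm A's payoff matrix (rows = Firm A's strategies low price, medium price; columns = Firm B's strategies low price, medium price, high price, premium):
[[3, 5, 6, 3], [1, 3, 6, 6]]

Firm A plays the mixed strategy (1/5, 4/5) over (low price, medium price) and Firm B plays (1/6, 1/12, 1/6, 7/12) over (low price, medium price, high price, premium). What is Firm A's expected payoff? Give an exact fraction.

Against (1/6, 1/12, 1/6, 7/12), each row's expected payoff is low price: 11/3; medium price: 59/12.
Taking the (1/5, 4/5)-weighted average: (1/5)·(11/3) + (4/5)·(59/12) = 14/3.

14/3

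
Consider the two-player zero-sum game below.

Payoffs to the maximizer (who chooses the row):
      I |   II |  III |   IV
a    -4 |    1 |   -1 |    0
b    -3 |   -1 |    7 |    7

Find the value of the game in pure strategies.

-3

Row minima: -4, -3 → the maximizer's maximin is -3.
Column maxima: -3, 1, 7, 7 → the minimizer's minimax is -3.
They coincide at (b, I), so the value is -3.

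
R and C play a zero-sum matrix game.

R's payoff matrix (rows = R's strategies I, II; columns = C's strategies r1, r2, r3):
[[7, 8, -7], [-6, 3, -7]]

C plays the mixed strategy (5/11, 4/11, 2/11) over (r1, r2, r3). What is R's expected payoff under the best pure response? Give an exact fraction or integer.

53/11

I: (7)·(5/11) + (8)·(4/11) + (-7)·(2/11) = 53/11.
II: (-6)·(5/11) + (3)·(4/11) + (-7)·(2/11) = -32/11.
The best pure response is I with expected payoff 53/11.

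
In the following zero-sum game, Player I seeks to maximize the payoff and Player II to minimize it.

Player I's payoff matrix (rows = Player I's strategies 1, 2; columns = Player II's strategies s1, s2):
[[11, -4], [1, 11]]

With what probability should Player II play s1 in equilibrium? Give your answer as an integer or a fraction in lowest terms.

Row minima are -4 and 1, so Player I's maximin is 1; column maxima are 11 and 11, so Player II's minimax is 11. These differ, so the equilibrium is in mixed strategies.
Let Player II play s1 with probability q. Player I is indifferent when 11q − 4(1−q) = q + 11(1−q), giving q = 3/5.

3/5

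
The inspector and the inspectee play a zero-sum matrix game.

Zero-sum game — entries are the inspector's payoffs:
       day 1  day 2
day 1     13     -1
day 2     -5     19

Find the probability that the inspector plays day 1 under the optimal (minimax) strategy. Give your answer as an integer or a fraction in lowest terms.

Row minima are -1 and -5, so the inspector's maximin is -1; column maxima are 13 and 19, so the inspectee's minimax is 13. These differ, so the equilibrium is in mixed strategies.
Let the inspector play day 1 with probability p. The inspectee is indifferent when 13p − 5(1−p) = −p + 19(1−p), giving p = 12/19.

12/19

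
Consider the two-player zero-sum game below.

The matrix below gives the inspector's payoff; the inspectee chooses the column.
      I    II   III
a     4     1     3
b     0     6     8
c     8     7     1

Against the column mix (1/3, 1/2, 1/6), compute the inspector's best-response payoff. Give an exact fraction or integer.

a: (4)·(1/3) + (1)·(1/2) + (3)·(1/6) = 7/3.
b: (0)·(1/3) + (6)·(1/2) + (8)·(1/6) = 13/3.
c: (8)·(1/3) + (7)·(1/2) + (1)·(1/6) = 19/3.
The best pure response is c with expected payoff 19/3.

19/3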